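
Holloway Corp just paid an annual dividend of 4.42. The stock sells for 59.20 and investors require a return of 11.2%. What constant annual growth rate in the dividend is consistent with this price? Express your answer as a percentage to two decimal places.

P = D₀(1+g)/(r−g) ⇒ P(r−g) = D₀(1+g) ⇒ g(P+D₀) = P·r − D₀
g = (P·r − D₀)/(P + D₀) = (59.20×0.112 − 4.42) / (59.20 + 4.42) = 0.034744

3.47%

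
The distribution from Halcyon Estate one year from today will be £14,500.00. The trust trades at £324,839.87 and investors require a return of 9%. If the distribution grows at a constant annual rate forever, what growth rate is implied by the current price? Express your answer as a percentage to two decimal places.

P = D₁/(r−g) ⇒ g = r − D₁/P = 0.09 − £14,500.00/£324,839.87 = 0.045363

4.54%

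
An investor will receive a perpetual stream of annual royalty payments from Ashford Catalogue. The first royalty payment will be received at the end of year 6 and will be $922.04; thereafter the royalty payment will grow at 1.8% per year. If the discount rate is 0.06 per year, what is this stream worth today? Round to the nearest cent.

$16404.81

Value at end of year 5: C₁ / (r − g) = $922.04 / (0.06 − 0.018) = $21,953.3333
Discount to today: PV = $21,953.3333 / (1 + 0.06)^5 = $21,953.3333 / 1.338226 = $16,404.81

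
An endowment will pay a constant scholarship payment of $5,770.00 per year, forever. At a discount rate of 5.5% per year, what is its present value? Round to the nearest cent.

Level perpetuity: PV = C / r = $5,770.00 / 0.055 = $104,909.09

$104909.09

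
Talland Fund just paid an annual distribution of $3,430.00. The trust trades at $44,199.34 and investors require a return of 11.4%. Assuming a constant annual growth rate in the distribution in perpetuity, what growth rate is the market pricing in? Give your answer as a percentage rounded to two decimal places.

3.38%

P = D₀(1+g)/(r−g) ⇒ P(r−g) = D₀(1+g) ⇒ g(P+D₀) = P·r − D₀
g = (P·r − D₀)/(P + D₀) = ($44,199.34×0.114 − $3,430.00) / ($44,199.34 + $3,430.00) = 0.033776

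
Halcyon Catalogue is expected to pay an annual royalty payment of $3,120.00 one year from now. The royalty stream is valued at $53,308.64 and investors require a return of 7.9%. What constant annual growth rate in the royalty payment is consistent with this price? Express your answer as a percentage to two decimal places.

2.05%

P = D₁/(r−g) ⇒ g = r − D₁/P = 0.079 − $3,120.00/$53,308.64 = 0.020473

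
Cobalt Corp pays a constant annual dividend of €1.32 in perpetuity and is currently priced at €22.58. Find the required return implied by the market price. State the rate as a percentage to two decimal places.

5.85%

P = C/r ⇒ r = C/P = €1.32/€22.58 = 0.058459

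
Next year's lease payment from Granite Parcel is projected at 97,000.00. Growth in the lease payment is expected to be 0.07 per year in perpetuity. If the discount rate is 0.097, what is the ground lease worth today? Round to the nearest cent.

3592592.59

Growing perpetuity: P = D₁ / (r − g) = 97,000.0000 / (0.097 − 0.07) = 3,592,592.59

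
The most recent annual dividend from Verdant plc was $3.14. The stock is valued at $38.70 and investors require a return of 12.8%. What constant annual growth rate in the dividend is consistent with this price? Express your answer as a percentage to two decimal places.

P = D₀(1+g)/(r−g) ⇒ P(r−g) = D₀(1+g) ⇒ g(P+D₀) = P·r − D₀
g = (P·r − D₀)/(P + D₀) = ($38.70×0.128 − $3.14) / ($38.70 + $3.14) = 0.043346

4.33%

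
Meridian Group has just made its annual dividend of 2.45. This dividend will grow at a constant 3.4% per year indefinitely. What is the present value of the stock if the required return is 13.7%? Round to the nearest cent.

24.60

D₁ = D₀ × (1 + g) = 2.45 × 1.034 = 2.5333
Growing perpetuity: P = D₁ / (r − g) = 2.5333 / (0.137 − 0.034) = 24.60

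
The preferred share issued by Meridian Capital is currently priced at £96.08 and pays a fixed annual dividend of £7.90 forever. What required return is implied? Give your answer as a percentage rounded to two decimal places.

8.22%

P = C/r ⇒ r = C/P = £7.90/£96.08 = 0.082223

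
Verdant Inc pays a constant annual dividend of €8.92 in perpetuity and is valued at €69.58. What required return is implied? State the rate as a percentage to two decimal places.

P = C/r ⇒ r = C/P = €8.92/€69.58 = 0.128198

12.82%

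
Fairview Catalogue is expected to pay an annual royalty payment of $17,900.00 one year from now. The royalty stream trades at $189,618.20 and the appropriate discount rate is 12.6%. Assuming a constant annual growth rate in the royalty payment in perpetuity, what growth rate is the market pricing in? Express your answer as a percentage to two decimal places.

P = D₁/(r−g) ⇒ g = r − D₁/P = 0.126 − $17,900.00/$189,618.20 = 0.031600

3.16%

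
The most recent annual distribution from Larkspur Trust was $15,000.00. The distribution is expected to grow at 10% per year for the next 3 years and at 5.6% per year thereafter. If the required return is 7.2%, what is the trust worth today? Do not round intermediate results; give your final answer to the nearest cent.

$1117010.42

D_1 = 16500.00000
D_2 = 18150.00000
D_3 = 19965.00000
Terminal value at year 3: TV = D_3×(1+g_2)/(r−g_2) = 21083.04000/0.016 = 1317690.00000
P_0 = D_1/(1+r)^1 + D_2/(1+r)^2 + D_3/(1+r)^3 + TV/(1+r)^3
    = 15391.79104 + 15793.81544 + 16206.34047 + 1069618.47088 = 1117010.41783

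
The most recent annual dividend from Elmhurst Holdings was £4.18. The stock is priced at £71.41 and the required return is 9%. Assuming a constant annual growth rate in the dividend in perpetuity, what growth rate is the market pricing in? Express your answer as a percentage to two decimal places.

2.97%

P = D₀(1+g)/(r−g) ⇒ P(r−g) = D₀(1+g) ⇒ g(P+D₀) = P·r − D₀
g = (P·r − D₀)/(P + D₀) = (£71.41×0.09 − £4.18) / (£71.41 + £4.18) = 0.029725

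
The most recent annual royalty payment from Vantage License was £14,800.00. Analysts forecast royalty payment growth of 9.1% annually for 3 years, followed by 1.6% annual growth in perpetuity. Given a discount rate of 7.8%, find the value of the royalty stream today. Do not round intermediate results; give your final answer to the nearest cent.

D_1 = 16146.80000
D_2 = 17616.15880
D_3 = 19219.22925
Terminal value at year 3: TV = D_3×(1+g_2)/(r−g_2) = 19526.73692/0.062 = 314947.36966
P_0 = D_1/(1+r)^1 + D_2/(1+r)^2 + D_3/(1+r)^3 + TV/(1+r)^3
    = 14978.47866 + 15159.10967 + 15341.91897 + 251409.51084 = 296889.01814

£296889.02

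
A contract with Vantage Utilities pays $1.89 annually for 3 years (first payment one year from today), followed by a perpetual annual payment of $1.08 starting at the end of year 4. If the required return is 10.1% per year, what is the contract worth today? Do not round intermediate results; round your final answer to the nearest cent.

PV of 3-year annuity: $1.89 × [1 − (1+0.101)^−3] / 0.101 = 4.69189
Perpetuity value at year 3: $1.08 / 0.101 = 10.69307
PV of perpetuity: 10.69307 / (1+0.101)^3 = 8.01199
Total PV = 4.69189 + 8.01199 = 12.70388

$12.70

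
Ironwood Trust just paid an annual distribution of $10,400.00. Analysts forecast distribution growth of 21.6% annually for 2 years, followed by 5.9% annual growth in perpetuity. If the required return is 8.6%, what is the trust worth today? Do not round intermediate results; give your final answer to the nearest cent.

D_1 = 12646.40000
D_2 = 15378.02240
Terminal value at year 2: TV = D_2×(1+g_2)/(r−g_2) = 16285.32572/0.027 = 603160.21191
P_0 = D_1/(1+r)^1 + D_2/(1+r)^2 + TV/(1+r)^2
    = 11644.93554 + 13038.89652 + 511414.49684 = 536098.32890

$536098.33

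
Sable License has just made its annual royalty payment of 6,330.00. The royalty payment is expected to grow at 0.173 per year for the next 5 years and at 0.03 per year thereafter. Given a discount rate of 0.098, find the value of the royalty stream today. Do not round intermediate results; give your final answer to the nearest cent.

D_1 = 7425.09000
D_2 = 8709.63057
D_3 = 10216.39666
D_4 = 11983.83328
D_5 = 14057.03644
Terminal value at year 5: TV = D_5×(1+g_2)/(r−g_2) = 14478.74753/0.068 = 212922.75781
P_0 = D_1/(1+r)^1 + D_2/(1+r)^2 + D_3/(1+r)^3 + D_4/(1+r)^4 + D_5/(1+r)^5 + TV/(1+r)^5
    = 6762.37705 + 7224.28805 + 7717.75035 + 8244.91909 + 8808.09662 + 133416.75765 = 172174.18880

172174.19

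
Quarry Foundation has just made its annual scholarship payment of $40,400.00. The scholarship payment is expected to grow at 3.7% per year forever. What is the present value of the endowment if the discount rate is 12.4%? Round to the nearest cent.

$481549.43

D₁ = D₀ × (1 + g) = $40,400.00 × 1.037 = $41,894.8000
Growing perpetuity: P = D₁ / (r − g) = $41,894.8000 / (0.124 − 0.037) = $481,549.43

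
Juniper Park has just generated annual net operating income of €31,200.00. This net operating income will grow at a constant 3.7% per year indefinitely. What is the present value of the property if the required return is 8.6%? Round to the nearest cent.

€660293.88

D₁ = D₀ × (1 + g) = €31,200.00 × 1.037 = €32,354.4000
Growing perpetuity: P = D₁ / (r − g) = €32,354.4000 / (0.086 − 0.037) = €660,293.88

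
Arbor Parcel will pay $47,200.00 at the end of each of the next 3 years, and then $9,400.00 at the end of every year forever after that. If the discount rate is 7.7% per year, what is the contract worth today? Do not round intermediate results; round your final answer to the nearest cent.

PV of 3-year annuity: $47,200.00 × [1 − (1+0.077)^−3] / 0.077 = 122300.45204
Perpetuity value at year 3: $9,400.00 / 0.077 = 122077.92208
PV of perpetuity: 122077.92208 / (1+0.077)^3 = 97721.47612
Total PV = 122300.45204 + 97721.47612 = 220021.92816

$220021.93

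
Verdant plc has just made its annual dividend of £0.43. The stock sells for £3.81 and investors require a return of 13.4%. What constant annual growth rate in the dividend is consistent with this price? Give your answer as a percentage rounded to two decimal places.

P = D₀(1+g)/(r−g) ⇒ P(r−g) = D₀(1+g) ⇒ g(P+D₀) = P·r − D₀
g = (P·r − D₀)/(P + D₀) = (£3.81×0.134 − £0.43) / (£3.81 + £0.43) = 0.018995

1.90%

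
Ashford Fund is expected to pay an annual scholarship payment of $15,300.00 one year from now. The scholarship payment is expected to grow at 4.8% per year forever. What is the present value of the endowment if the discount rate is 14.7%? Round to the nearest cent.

$154545.45

Growing perpetuity: P = D₁ / (r − g) = $15,300.0000 / (0.147 − 0.048) = $154,545.45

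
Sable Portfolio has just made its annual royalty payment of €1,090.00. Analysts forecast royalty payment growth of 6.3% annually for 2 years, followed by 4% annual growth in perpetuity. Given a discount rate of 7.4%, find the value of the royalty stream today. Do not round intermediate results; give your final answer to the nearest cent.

€34808.33

D_1 = 1158.67000
D_2 = 1231.66621
Terminal value at year 2: TV = D_2×(1+g_2)/(r−g_2) = 1280.93286/0.034 = 37674.49584
P_0 = D_1/(1+r)^1 + D_2/(1+r)^2 + TV/(1+r)^2
    = 1078.83613 + 1067.78659 + 32661.70760 = 34808.33032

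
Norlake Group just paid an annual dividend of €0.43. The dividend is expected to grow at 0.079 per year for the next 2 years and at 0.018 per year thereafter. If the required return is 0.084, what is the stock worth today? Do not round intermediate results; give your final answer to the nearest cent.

D_1 = 0.46397
D_2 = 0.50062
Terminal value at year 2: TV = D_2×(1+g_2)/(r−g_2) = 0.50963/0.066 = 7.72174
P_0 = D_1/(1+r)^1 + D_2/(1+r)^2 + TV/(1+r)^2
    = 0.42802 + 0.42604 + 6.57138 = 7.42544

€7.43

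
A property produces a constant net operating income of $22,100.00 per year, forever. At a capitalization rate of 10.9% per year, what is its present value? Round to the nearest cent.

Level perpetuity: PV = C / r = $22,100.00 / 0.109 = $202,752.29

$202752.29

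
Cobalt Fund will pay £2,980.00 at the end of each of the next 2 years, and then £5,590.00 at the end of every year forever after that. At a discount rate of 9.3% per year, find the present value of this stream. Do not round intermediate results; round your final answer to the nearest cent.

PV of 2-year annuity: £2,980.00 × [1 − (1+0.093)^−2] / 0.093 = 5220.89752
Perpetuity value at year 2: £5,590.00 / 0.093 = 60107.52688
PV of perpetuity: 60107.52688 / (1+0.093)^2 = 50313.96409
Total PV = 5220.89752 + 50313.96409 = 55534.86161

£55534.86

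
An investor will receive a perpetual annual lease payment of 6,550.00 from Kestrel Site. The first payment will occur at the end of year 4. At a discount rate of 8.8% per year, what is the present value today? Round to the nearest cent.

Value at end of year 3: C / r = 6,550.00 / 0.088 = 74,431.8182
Discount to today: PV = 74,431.8182 / (1 + 0.088)^3 = 74,431.8182 / 1.287913 = 57,792.56

57792.56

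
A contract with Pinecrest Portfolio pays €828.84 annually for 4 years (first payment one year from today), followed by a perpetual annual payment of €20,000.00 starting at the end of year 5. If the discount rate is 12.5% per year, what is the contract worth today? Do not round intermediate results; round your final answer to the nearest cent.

€102378.41

PV of 4-year annuity: €828.84 × [1 − (1+0.125)^−4] / 0.125 = 2491.19415
Perpetuity value at year 4: €20,000.00 / 0.125 = 160000.00000
PV of perpetuity: 160000.00000 / (1+0.125)^4 = 99887.21232
Total PV = 2491.19415 + 99887.21232 = 102378.40646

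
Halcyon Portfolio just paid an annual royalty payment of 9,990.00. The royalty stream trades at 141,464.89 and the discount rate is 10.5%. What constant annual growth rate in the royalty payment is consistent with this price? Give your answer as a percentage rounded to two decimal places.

P = D₀(1+g)/(r−g) ⇒ P(r−g) = D₀(1+g) ⇒ g(P+D₀) = P·r − D₀
g = (P·r − D₀)/(P + D₀) = (141,464.89×0.105 − 9,990.00) / (141,464.89 + 9,990.00) = 0.032114

3.21%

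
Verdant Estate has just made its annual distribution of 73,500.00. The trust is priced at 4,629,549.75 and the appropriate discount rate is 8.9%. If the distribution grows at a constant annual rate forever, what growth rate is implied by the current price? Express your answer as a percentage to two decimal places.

7.20%

P = D₀(1+g)/(r−g) ⇒ P(r−g) = D₀(1+g) ⇒ g(P+D₀) = P·r − D₀
g = (P·r − D₀)/(P + D₀) = (4,629,549.75×0.089 − 73,500.00) / (4,629,549.75 + 73,500.00) = 0.071981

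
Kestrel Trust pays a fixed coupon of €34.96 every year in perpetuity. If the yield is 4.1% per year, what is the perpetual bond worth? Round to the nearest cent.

Level perpetuity: PV = C / r = €34.96 / 0.041 = €852.68

€852.68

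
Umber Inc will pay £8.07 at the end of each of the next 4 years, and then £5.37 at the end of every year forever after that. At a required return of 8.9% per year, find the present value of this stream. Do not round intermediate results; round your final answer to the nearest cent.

PV of 4-year annuity: £8.07 × [1 − (1+0.089)^−4] / 0.089 = 26.20203
Perpetuity value at year 4: £5.37 / 0.089 = 60.33708
PV of perpetuity: 60.33708 / (1+0.089)^4 = 42.90153
Total PV = 26.20203 + 42.90153 = 69.10356

£69.10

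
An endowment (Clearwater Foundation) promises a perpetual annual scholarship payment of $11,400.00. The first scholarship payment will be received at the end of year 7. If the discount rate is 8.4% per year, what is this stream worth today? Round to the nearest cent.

$83646.90

Value at end of year 6: C / r = $11,400.00 / 0.084 = $135,714.2857
Discount to today: PV = $135,714.2857 / (1 + 0.084)^6 = $135,714.2857 / 1.622466 = $83,646.90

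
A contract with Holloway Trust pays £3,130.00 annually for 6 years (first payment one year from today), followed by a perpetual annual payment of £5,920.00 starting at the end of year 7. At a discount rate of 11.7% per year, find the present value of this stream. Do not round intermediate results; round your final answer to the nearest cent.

PV of 6-year annuity: £3,130.00 × [1 − (1+0.117)^−6] / 0.117 = 12978.79140
Perpetuity value at year 6: £5,920.00 / 0.117 = 50598.29060
PV of perpetuity: 50598.29060 / (1+0.117)^6 = 26050.54456
Total PV = 12978.79140 + 26050.54456 = 39029.33596

£39029.34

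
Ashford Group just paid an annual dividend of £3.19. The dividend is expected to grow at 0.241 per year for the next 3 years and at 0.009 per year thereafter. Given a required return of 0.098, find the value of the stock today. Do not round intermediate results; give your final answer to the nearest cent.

£64.50

D_1 = 3.95879
D_2 = 4.91286
D_3 = 6.09686
Terminal value at year 3: TV = D_3×(1+g_2)/(r−g_2) = 6.15173/0.089 = 69.12055
P_0 = D_1/(1+r)^1 + D_2/(1+r)^2 + D_3/(1+r)^3 + TV/(1+r)^3
    = 3.60546 + 4.07502 + 4.60574 + 52.21559 = 64.50180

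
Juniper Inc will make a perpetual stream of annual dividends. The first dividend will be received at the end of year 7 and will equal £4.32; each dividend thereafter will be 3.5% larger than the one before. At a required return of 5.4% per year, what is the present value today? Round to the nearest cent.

Value at end of year 6: C₁ / (r − g) = £4.32 / (0.054 − 0.035) = £227.3684
Discount to today: PV = £227.3684 / (1 + 0.054)^6 = £227.3684 / 1.371020 = £165.84

£165.84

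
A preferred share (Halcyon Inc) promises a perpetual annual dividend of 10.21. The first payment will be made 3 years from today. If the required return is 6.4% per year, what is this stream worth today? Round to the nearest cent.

Value at end of year 2: C / r = 10.21 / 0.064 = 159.5313
Discount to today: PV = 159.5313 / (1 + 0.064)^2 = 159.5313 / 1.132096 = 140.92

140.92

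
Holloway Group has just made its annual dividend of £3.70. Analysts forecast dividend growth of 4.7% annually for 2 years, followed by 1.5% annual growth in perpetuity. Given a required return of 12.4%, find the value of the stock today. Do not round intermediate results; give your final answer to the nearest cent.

£36.55

D_1 = 3.87390
D_2 = 4.05597
Terminal value at year 2: TV = D_2×(1+g_2)/(r−g_2) = 4.11681/0.109 = 37.76893
P_0 = D_1/(1+r)^1 + D_2/(1+r)^2 + TV/(1+r)^2
    = 3.44653 + 3.21042 + 29.89524 = 36.55219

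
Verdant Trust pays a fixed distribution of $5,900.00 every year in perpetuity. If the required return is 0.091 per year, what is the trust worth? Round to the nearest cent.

Level perpetuity: PV = C / r = $5,900.00 / 0.091 = $64,835.16

$64835.16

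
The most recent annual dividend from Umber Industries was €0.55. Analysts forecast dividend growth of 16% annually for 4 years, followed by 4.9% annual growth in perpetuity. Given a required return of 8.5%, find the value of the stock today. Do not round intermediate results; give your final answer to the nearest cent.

D_1 = 0.63800
D_2 = 0.74008
D_3 = 0.85849
D_4 = 0.99585
Terminal value at year 4: TV = D_4×(1+g_2)/(r−g_2) = 1.04465/0.036 = 29.01801
P_0 = D_1/(1+r)^1 + D_2/(1+r)^2 + D_3/(1+r)^3 + D_4/(1+r)^4 + TV/(1+r)^4
    = 0.58802 + 0.62866 + 0.67212 + 0.71858 + 20.93865 = 23.54604

€23.55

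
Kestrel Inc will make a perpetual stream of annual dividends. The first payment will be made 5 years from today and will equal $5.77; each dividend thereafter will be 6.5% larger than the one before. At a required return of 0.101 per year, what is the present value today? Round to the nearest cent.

$109.07

Value at end of year 4: C₁ / (r − g) = $5.77 / (0.101 − 0.065) = $160.2778
Discount to today: PV = $160.2778 / (1 + 0.101)^4 = $160.2778 / 1.469431 = $109.07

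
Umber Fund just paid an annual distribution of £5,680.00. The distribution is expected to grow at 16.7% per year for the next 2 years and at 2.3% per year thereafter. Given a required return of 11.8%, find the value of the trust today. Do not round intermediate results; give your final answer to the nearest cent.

D_1 = 6628.56000
D_2 = 7735.52952
Terminal value at year 2: TV = D_2×(1+g_2)/(r−g_2) = 7913.44670/0.095 = 83299.43894
P_0 = D_1/(1+r)^1 + D_2/(1+r)^2 + TV/(1+r)^2
    = 5928.94454 + 6188.79990 + 66643.60308 = 78761.34752

£78761.35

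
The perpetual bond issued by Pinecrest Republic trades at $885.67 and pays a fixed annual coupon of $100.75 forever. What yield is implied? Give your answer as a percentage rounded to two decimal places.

11.38%

P = C/r ⇒ r = C/P = $100.75/$885.67 = 0.113756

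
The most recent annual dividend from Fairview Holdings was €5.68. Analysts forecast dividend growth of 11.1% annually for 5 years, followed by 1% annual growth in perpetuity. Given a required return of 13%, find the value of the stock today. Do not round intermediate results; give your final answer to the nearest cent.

D_1 = 6.31048
D_2 = 7.01094
D_3 = 7.78916
D_4 = 8.65375
D_5 = 9.61432
Terminal value at year 5: TV = D_5×(1+g_2)/(r−g_2) = 9.71046/0.12 = 80.92054
P_0 = D_1/(1+r)^1 + D_2/(1+r)^2 + D_3/(1+r)^3 + D_4/(1+r)^4 + D_5/(1+r)^5 + TV/(1+r)^5
    = 5.58450 + 5.49060 + 5.39828 + 5.30751 + 5.21827 + 43.92043 = 70.91957

€70.92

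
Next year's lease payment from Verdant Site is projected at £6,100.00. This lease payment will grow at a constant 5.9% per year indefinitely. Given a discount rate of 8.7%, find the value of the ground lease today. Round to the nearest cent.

Growing perpetuity: P = D₁ / (r − g) = £6,100.0000 / (0.087 − 0.059) = £217,857.14

£217857.14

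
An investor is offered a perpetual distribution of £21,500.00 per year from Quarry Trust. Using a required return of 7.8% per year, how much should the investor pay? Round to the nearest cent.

Level perpetuity: PV = C / r = £21,500.00 / 0.078 = £275,641.03

£275641.03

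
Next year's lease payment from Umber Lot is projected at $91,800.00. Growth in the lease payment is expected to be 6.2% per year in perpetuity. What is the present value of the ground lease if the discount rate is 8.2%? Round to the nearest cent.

$4590000.00

Growing perpetuity: P = D₁ / (r − g) = $91,800.0000 / (0.082 − 0.062) = $4,590,000.00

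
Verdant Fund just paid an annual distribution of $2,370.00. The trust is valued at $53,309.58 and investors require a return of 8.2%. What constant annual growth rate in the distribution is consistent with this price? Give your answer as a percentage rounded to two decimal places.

P = D₀(1+g)/(r−g) ⇒ P(r−g) = D₀(1+g) ⇒ g(P+D₀) = P·r − D₀
g = (P·r − D₀)/(P + D₀) = ($53,309.58×0.082 − $2,370.00) / ($53,309.58 + $2,370.00) = 0.035945

3.59%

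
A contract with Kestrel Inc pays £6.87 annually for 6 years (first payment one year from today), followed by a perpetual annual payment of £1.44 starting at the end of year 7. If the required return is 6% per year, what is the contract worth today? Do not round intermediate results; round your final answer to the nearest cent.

£50.70

PV of 6-year annuity: £6.87 × [1 − (1+0.06)^−6] / 0.06 = 33.78202
Perpetuity value at year 6: £1.44 / 0.06 = 24.00000
PV of perpetuity: 24.00000 / (1+0.06)^6 = 16.91905
Total PV = 33.78202 + 16.91905 = 50.70107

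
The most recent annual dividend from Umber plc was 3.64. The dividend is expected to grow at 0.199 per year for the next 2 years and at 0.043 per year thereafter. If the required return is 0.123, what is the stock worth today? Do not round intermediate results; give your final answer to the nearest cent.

D_1 = 4.36436
D_2 = 5.23287
Terminal value at year 2: TV = D_2×(1+g_2)/(r−g_2) = 5.45788/0.08 = 68.22351
P_0 = D_1/(1+r)^1 + D_2/(1+r)^2 + TV/(1+r)^2
    = 3.88634 + 4.14935 + 54.09717 = 62.13286

62.13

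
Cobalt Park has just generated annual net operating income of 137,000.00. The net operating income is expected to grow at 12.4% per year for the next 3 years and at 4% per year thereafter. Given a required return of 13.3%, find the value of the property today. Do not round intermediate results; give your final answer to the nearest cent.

1900327.79

D_1 = 153988.00000
D_2 = 173082.51200
D_3 = 194544.74349
Terminal value at year 3: TV = D_3×(1+g_2)/(r−g_2) = 202326.53323/0.093 = 2175554.12073
P_0 = D_1/(1+r)^1 + D_2/(1+r)^2 + D_3/(1+r)^3 + TV/(1+r)^3
    = 135911.73875 + 134832.12211 + 133761.08142 + 1495822.84602 = 1900327.78830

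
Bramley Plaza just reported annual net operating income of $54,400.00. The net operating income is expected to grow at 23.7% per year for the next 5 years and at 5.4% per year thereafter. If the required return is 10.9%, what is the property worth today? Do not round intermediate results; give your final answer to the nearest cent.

$2181969.38

D_1 = 67292.80000
D_2 = 83241.19360
D_3 = 102969.35648
D_4 = 127373.09397
D_5 = 157560.51724
Terminal value at year 5: TV = D_5×(1+g_2)/(r−g_2) = 166068.78517/0.055 = 3019432.45766
P_0 = D_1/(1+r)^1 + D_2/(1+r)^2 + D_3/(1+r)^3 + D_4/(1+r)^4 + D_5/(1+r)^5 + TV/(1+r)^5
    = 60678.80974 + 67682.31528 + 75494.16051 + 84207.64342 + 93926.83039 + 1799979.62242 = 2181969.38175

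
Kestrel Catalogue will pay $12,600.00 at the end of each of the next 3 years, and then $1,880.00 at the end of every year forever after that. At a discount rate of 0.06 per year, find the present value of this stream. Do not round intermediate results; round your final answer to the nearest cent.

$59988.02

PV of 3-year annuity: $12,600.00 × [1 − (1+0.06)^−3] / 0.06 = 33679.95056
Perpetuity value at year 3: $1,880.00 / 0.06 = 31333.33333
PV of perpetuity: 31333.33333 / (1+0.06)^3 = 26308.07087
Total PV = 33679.95056 + 26308.07087 = 59988.02143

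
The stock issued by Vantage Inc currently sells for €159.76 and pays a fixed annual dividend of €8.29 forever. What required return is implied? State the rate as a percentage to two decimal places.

P = C/r ⇒ r = C/P = €8.29/€159.76 = 0.051890

5.19%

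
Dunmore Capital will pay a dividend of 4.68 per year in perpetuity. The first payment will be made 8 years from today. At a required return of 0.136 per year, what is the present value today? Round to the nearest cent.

Value at end of year 7: C / r = 4.68 / 0.136 = 34.4118
Discount to today: PV = 34.4118 / (1 + 0.136)^7 = 34.4118 / 2.441453 = 14.09

14.09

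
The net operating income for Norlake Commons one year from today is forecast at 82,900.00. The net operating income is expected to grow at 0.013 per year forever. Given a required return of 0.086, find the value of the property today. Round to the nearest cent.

1135616.44

Growing perpetuity: P = D₁ / (r − g) = 82,900.0000 / (0.086 − 0.013) = 1,135,616.44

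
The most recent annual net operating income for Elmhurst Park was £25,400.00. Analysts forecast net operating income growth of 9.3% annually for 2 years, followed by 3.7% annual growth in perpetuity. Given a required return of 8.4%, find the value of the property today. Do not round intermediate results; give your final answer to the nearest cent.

£621200.20

D_1 = 27762.20000
D_2 = 30344.08460
Terminal value at year 2: TV = D_2×(1+g_2)/(r−g_2) = 31466.81573/0.047 = 669506.71766
P_0 = D_1/(1+r)^1 + D_2/(1+r)^2 + TV/(1+r)^2
    = 25610.88561 + 25823.52211 + 569765.79641 = 621200.20413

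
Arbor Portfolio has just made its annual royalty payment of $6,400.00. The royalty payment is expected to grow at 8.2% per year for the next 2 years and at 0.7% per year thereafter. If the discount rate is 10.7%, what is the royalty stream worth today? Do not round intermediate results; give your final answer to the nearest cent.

$73939.60

D_1 = 6924.80000
D_2 = 7492.63360
Terminal value at year 2: TV = D_2×(1+g_2)/(r−g_2) = 7545.08204/0.1 = 75450.82035
P_0 = D_1/(1+r)^1 + D_2/(1+r)^2 + TV/(1+r)^2
    = 6255.46522 + 6114.19455 + 61569.93914 = 73939.59892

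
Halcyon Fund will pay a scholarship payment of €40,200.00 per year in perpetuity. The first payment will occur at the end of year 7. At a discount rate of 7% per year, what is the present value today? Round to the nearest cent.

Value at end of year 6: C / r = €40,200.00 / 0.07 = €574,285.7143
Discount to today: PV = €574,285.7143 / (1 + 0.07)^6 = €574,285.7143 / 1.500730 = €382,670.82

€382670.82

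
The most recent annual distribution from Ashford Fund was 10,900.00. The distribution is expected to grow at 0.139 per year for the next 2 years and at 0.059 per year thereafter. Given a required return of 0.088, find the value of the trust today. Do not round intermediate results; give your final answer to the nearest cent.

D_1 = 12415.10000
D_2 = 14140.79890
Terminal value at year 2: TV = D_2×(1+g_2)/(r−g_2) = 14975.10604/0.029 = 516382.96673
P_0 = D_1/(1+r)^1 + D_2/(1+r)^2 + TV/(1+r)^2
    = 11410.93750 + 11945.82520 + 436228.58213 = 459585.34483

459585.34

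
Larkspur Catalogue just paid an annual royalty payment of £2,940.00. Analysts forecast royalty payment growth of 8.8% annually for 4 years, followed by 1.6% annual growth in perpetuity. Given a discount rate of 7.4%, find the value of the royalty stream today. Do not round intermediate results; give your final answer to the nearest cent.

D_1 = 3198.72000
D_2 = 3480.20736
D_3 = 3786.46561
D_4 = 4119.67458
Terminal value at year 4: TV = D_4×(1+g_2)/(r−g_2) = 4185.58937/0.058 = 72165.33404
P_0 = D_1/(1+r)^1 + D_2/(1+r)^2 + D_3/(1+r)^3 + D_4/(1+r)^4 + TV/(1+r)^4
    = 2978.32402 + 3017.14761 + 3056.47728 + 3096.31963 + 54238.97838 = 66387.24693

£66387.25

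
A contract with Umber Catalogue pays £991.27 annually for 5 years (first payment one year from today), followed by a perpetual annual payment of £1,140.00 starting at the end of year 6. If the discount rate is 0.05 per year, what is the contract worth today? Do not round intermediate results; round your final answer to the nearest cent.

PV of 5-year annuity: £991.27 × [1 − (1+0.05)^−5] / 0.05 = 4291.68034
Perpetuity value at year 5: £1,140.00 / 0.05 = 22800.00000
PV of perpetuity: 22800.00000 / (1+0.05)^5 = 17864.39660
Total PV = 4291.68034 + 17864.39660 = 22156.07693

£22156.08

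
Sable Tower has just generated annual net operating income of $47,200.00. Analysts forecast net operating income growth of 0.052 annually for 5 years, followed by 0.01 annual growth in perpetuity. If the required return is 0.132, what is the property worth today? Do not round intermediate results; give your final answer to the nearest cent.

D_1 = 49654.40000
D_2 = 52236.42880
D_3 = 54952.72310
D_4 = 57810.26470
D_5 = 60816.39846
Terminal value at year 5: TV = D_5×(1+g_2)/(r−g_2) = 61424.56245/0.122 = 503480.02006
P_0 = D_1/(1+r)^1 + D_2/(1+r)^2 + D_3/(1+r)^3 + D_4/(1+r)^4 + D_5/(1+r)^5 + TV/(1+r)^5
    = 43864.31095 + 40764.35965 + 37883.48618 + 35206.20800 + 32718.13676 + 270863.26338 = 461299.76492

$461299.76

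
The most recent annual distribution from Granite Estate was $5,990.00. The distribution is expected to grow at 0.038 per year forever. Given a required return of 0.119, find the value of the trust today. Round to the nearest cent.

D₁ = D₀ × (1 + g) = $5,990.00 × 1.038 = $6,217.6200
Growing perpetuity: P = D₁ / (r − g) = $6,217.6200 / (0.119 − 0.038) = $76,760.74

$76760.74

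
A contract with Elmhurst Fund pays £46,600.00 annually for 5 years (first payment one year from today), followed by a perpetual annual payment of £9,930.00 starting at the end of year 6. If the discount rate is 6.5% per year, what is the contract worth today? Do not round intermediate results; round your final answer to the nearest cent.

PV of 5-year annuity: £46,600.00 × [1 − (1+0.065)^−5] / 0.065 = 193654.66182
Perpetuity value at year 5: £9,930.00 / 0.065 = 152769.23077
PV of perpetuity: 152769.23077 / (1+0.065)^5 = 111503.33395
Total PV = 193654.66182 + 111503.33395 = 305157.99577

£305158.00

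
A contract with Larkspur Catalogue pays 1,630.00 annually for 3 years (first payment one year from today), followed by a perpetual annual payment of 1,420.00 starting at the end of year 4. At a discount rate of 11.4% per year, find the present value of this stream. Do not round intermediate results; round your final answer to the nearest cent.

PV of 3-year annuity: 1,630.00 × [1 − (1+0.114)^−3] / 0.114 = 3955.70630
Perpetuity value at year 3: 1,420.00 / 0.114 = 12456.14035
PV of perpetuity: 12456.14035 / (1+0.114)^3 = 9010.06493
Total PV = 3955.70630 + 9010.06493 = 12965.77122

12965.77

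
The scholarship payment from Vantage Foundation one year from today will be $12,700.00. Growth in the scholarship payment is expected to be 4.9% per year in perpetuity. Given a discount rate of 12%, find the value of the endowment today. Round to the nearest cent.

$178873.24

Growing perpetuity: P = D₁ / (r − g) = $12,700.0000 / (0.12 − 0.049) = $178,873.24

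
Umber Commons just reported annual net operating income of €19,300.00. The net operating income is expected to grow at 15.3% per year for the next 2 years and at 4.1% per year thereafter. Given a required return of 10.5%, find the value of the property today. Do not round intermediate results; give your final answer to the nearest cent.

€382943.71

D_1 = 22252.90000
D_2 = 25657.59370
Terminal value at year 2: TV = D_2×(1+g_2)/(r−g_2) = 26709.55504/0.064 = 417336.79753
P_0 = D_1/(1+r)^1 + D_2/(1+r)^2 + TV/(1+r)^2
    = 20138.37104 + 21013.16001 + 341792.18077 = 382943.71182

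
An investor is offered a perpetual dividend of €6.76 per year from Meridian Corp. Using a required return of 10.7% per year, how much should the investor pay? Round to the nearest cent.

Level perpetuity: PV = C / r = €6.76 / 0.107 = €63.18

€63.18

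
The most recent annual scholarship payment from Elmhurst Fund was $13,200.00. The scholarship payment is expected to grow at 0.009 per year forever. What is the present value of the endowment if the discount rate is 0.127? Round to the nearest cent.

D₁ = D₀ × (1 + g) = $13,200.00 × 1.009 = $13,318.8000
Growing perpetuity: P = D₁ / (r − g) = $13,318.8000 / (0.127 − 0.009) = $112,871.19

$112871.19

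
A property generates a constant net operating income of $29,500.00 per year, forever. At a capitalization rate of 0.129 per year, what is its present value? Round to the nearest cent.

$228682.17

Level perpetuity: PV = C / r = $29,500.00 / 0.129 = $228,682.17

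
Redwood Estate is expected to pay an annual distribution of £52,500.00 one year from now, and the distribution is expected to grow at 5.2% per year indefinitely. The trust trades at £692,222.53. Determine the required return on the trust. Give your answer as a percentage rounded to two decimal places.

12.78%

P = D₁/(r − g) ⇒ r = D₁/P + g = £52,500.0000/£692,222.53 + 0.052 = 0.075843 + 0.052 = 0.127843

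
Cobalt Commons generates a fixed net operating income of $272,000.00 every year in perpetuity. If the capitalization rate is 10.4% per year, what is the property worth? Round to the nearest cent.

Level perpetuity: PV = C / r = $272,000.00 / 0.104 = $2,615,384.62

$2615384.62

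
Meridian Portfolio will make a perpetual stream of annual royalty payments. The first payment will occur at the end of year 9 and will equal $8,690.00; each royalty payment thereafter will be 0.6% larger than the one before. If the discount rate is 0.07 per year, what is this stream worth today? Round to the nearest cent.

Value at end of year 8: C₁ / (r − g) = $8,690.00 / (0.07 − 0.006) = $135,781.2500
Discount to today: PV = $135,781.2500 / (1 + 0.07)^8 = $135,781.2500 / 1.718186 = $79,025.92

$79025.92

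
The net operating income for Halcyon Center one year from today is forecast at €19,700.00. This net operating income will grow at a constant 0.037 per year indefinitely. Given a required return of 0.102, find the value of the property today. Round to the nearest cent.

Growing perpetuity: P = D₁ / (r − g) = €19,700.0000 / (0.102 − 0.037) = €303,076.92

€303076.92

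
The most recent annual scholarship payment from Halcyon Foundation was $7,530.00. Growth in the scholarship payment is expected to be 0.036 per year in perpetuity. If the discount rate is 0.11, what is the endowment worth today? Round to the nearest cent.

D₁ = D₀ × (1 + g) = $7,530.00 × 1.036 = $7,801.0800
Growing perpetuity: P = D₁ / (r − g) = $7,801.0800 / (0.11 − 0.036) = $105,420.00

$105420.00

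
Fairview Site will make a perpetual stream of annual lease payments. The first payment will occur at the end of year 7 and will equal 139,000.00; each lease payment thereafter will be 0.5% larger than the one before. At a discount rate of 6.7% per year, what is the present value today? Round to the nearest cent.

Value at end of year 6: C₁ / (r − g) = 139,000.00 / (0.067 − 0.005) = 2,241,935.4839
Discount to today: PV = 2,241,935.4839 / (1 + 0.067)^6 = 2,241,935.4839 / 1.475661 = 1,519,275.71

1519275.71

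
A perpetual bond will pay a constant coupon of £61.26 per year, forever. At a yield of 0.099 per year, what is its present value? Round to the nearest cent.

Level perpetuity: PV = C / r = £61.26 / 0.099 = £618.79

£618.79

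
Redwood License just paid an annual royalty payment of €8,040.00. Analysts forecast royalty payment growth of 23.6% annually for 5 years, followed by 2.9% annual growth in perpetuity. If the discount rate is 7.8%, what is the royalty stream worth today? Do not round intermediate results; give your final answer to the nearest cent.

D_1 = 9937.44000
D_2 = 12282.67584
D_3 = 15181.38734
D_4 = 18764.19475
D_5 = 23192.54471
Terminal value at year 5: TV = D_5×(1+g_2)/(r−g_2) = 23865.12851/0.049 = 487043.43893
P_0 = D_1/(1+r)^1 + D_2/(1+r)^2 + D_3/(1+r)^3 + D_4/(1+r)^4 + D_5/(1+r)^5 + TV/(1+r)^5
    = 9218.40445 + 10569.52496 + 12118.67611 + 13894.88281 + 15931.42408 + 334559.90565 = 396292.81806

€396292.82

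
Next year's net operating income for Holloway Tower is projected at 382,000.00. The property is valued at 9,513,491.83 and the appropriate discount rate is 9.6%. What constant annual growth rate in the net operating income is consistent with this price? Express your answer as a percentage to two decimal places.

5.58%

P = D₁/(r−g) ⇒ g = r − D₁/P = 0.096 − 382,000.00/9,513,491.83 = 0.055846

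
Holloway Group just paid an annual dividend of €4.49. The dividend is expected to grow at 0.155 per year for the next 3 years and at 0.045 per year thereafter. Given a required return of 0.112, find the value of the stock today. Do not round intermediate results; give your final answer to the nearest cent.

€93.01

D_1 = 5.18595
D_2 = 5.98977
D_3 = 6.91819
Terminal value at year 3: TV = D_3×(1+g_2)/(r−g_2) = 7.22951/0.067 = 107.90307
P_0 = D_1/(1+r)^1 + D_2/(1+r)^2 + D_3/(1+r)^3 + TV/(1+r)^3
    = 4.66362 + 4.84396 + 5.03127 + 78.47285 = 93.01171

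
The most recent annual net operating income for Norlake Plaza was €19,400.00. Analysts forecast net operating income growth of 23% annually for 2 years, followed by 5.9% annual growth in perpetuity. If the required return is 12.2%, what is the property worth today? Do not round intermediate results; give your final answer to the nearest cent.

€436487.65

D_1 = 23862.00000
D_2 = 29350.26000
Terminal value at year 2: TV = D_2×(1+g_2)/(r−g_2) = 31081.92534/0.063 = 493363.89429
P_0 = D_1/(1+r)^1 + D_2/(1+r)^2 + TV/(1+r)^2
    = 21267.37968 + 23314.50713 + 391905.76279 = 436487.64961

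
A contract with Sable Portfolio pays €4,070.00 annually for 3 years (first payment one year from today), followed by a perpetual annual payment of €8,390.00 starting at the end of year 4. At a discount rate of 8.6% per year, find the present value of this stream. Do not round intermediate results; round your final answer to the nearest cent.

€86544.52

PV of 3-year annuity: €4,070.00 × [1 − (1+0.086)^−3] / 0.086 = 10376.25867
Perpetuity value at year 3: €8,390.00 / 0.086 = 97558.13953
PV of perpetuity: 97558.13953 / (1+0.086)^3 = 76168.25986
Total PV = 10376.25867 + 76168.25986 = 86544.51854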